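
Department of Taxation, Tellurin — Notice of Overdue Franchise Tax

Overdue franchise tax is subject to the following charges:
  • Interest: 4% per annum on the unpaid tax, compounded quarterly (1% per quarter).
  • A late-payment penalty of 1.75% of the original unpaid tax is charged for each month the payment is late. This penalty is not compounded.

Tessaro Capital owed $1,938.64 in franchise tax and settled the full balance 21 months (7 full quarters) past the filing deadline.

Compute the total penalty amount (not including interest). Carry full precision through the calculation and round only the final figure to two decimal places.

Late-payment penalty = 1.75% × $1,938.64 × 21 mo = $712.45…

$712.45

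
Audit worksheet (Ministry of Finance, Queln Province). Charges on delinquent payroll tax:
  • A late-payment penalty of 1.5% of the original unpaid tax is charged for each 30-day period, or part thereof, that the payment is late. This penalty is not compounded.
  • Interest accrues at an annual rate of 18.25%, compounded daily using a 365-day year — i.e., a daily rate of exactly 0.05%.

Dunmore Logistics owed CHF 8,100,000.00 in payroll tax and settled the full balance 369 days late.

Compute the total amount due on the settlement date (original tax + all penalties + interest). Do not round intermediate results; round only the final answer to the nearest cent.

CHF 11,320,248.40

Penalty periods: ⌈369/30⌉ = 13; penalty = 13 × 1.5% × CHF 8,100,000.00 = CHF 1,579,500.00
Interest: CHF 8,100,000.00 × ((1 + 0.0005)^369 − 1) = CHF 8,100,000.00 × 0.20256153… = CHF 1,640,748.3957…
Total = CHF 8,100,000.00 + CHF 1,579,500.0000 + CHF 1,640,748.3957… = CHF 11,320,248.40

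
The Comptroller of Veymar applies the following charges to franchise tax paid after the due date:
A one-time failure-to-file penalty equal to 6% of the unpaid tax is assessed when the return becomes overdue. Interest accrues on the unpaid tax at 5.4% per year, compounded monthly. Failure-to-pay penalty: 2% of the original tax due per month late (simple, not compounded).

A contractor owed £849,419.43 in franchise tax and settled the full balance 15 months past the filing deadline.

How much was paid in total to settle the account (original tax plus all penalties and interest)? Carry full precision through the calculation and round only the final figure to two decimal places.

£1,214,388.01

Failure-to-file penalty: 6% × £849,419.43 = £50,965.17…
Failure-to-pay penalty: 15 × 2% × £849,419.43 = £254,825.83…
Interest (5.4%/yr ÷ 12 = 0.45%/month): £849,419.43 × ((1 + 0.0045)^15 − 1) = £59,177.5883…
Total = £849,419.43 + £305,790.9948 + £59,177.5883… = £1,214,388.01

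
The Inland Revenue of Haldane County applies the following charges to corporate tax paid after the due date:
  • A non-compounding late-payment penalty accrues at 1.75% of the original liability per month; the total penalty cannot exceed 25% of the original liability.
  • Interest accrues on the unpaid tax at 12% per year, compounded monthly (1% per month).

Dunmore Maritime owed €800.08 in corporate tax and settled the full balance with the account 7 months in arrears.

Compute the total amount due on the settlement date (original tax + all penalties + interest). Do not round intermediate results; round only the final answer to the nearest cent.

Penalty: 7 × 1.75% × €800.08 = €98.01… (below the 25% cap of €200.02)
Interest: €800.08 × ((1 + 0.01)^7 − 1) = €800.08 × 0.0721354… = €57.7141…
Total = €800.08 + €98.0098 + €57.7141… = €955.80

€955.80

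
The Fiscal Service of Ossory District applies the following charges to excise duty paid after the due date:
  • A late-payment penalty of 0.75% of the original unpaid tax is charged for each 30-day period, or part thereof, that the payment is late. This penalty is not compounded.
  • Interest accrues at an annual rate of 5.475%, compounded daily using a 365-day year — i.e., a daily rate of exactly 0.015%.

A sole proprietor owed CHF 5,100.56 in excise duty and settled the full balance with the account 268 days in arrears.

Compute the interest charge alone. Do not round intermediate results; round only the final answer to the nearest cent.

Interest: CHF 5,100.56 × ((1 + 0.00015)^268 − 1) = CHF 5,100.56 × 0.04101582… = CHF 209.2036…

CHF 209.20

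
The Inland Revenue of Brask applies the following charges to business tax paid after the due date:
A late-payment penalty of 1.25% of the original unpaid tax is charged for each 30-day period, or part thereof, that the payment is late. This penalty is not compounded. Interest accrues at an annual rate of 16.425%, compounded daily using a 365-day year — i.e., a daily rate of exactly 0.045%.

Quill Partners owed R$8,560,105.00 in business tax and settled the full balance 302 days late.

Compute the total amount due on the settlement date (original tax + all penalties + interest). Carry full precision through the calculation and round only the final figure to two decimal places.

R$10,982,891.32

Penalty periods: ⌈302/30⌉ = 11; penalty = 11 × 1.25% × R$8,560,105.00 = R$1,177,014.44…
Interest: R$8,560,105.00 × ((1 + 0.00045)^302 − 1) = R$8,560,105.00 × 0.14553231… = R$1,245,771.8852…
Total = R$8,560,105.00 + R$1,177,014.4375 + R$1,245,771.8852… = R$10,982,891.32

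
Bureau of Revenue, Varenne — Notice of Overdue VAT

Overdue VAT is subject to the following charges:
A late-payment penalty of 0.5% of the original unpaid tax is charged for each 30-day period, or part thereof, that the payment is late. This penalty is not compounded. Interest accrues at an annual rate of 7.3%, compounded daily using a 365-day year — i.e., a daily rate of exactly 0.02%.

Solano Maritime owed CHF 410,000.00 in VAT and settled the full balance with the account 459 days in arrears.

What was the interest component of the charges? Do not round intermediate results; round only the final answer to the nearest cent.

CHF 39,415.56

Interest: CHF 410,000.00 × ((1 + 0.0002)^459 − 1) = CHF 410,000.00 × 0.09613551… = CHF 39,415.5590…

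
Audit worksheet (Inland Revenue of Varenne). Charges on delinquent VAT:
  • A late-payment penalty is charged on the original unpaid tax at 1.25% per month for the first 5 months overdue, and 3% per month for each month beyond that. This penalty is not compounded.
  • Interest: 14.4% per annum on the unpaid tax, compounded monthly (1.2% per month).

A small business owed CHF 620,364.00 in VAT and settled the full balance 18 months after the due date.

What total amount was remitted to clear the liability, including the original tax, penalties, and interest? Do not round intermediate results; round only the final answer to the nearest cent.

Penalty, months 1–5: 5 × 1.25% × CHF 620,364.00 = CHF 38,772.75
Penalty, months 6–18: 13 × 3% × CHF 620,364.00 = CHF 241,941.96
Interest: CHF 620,364.00 × ((1 + 0.012)^18 − 1) = CHF 620,364.00 × 0.2395077… = CHF 148,581.9478…
Total = CHF 620,364.00 + CHF 280,714.7100 + CHF 148,581.9478… = CHF 1,049,660.66

CHF 1,049,660.66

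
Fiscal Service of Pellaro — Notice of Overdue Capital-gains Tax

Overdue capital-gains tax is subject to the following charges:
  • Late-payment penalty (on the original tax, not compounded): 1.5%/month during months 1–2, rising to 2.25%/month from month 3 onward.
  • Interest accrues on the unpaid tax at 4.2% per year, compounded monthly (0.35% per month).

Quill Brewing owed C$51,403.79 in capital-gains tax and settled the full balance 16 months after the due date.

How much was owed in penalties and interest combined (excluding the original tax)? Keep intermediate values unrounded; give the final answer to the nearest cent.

Penalty, months 1–2: 2 × 1.5% × C$51,403.79 = C$1,542.11…
Penalty, months 3–16: 14 × 2.25% × C$51,403.79 = C$16,192.19…
Interest: C$51,403.79 × ((1 + 0.0035)^16 − 1) = C$51,403.79 × 0.0574943… = C$2,955.4242…
Penalties + interest = C$17,734.3076… + C$2,955.4242… = C$20,689.73

C$20,689.73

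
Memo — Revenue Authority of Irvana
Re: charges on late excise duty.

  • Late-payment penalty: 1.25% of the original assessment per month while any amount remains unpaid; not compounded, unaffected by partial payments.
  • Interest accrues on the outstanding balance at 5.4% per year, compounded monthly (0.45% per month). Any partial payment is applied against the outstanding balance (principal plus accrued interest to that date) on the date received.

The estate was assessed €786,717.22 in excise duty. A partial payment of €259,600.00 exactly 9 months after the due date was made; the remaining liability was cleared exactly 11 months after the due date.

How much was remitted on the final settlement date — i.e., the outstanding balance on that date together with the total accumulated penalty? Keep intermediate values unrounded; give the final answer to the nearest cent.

€672,779.83

Balance at month 9: €786,717.2200 × (1 + 0.0045)^9 = €819,158.8470…
After €259,600.00 payment: €819,158.8470… − €259,600.00 = €559,558.8470…
Balance at month 11: €559,558.8470… × (1 + 0.0045)^2 = €564,606.2077…
Penalty: 11 × 1.25% × €786,717.22 = €108,173.62…
Final settlement = outstanding balance + penalty = €564,606.2077… + €108,173.62… = €672,779.83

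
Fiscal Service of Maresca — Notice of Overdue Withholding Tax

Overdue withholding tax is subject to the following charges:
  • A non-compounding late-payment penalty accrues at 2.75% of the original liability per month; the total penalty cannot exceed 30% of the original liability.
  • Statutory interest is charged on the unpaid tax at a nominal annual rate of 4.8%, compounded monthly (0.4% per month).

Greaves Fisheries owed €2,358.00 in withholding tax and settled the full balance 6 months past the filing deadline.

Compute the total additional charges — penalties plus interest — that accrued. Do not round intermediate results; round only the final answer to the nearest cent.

Penalty: 6 × 2.75% × €2,358.00 = €389.07 (below the 30% cap of €707.40)
Interest: €2,358.00 × ((1 + 0.004)^6 − 1) = €2,358.00 × 0.0242413… = €57.1609…
Penalties + interest = €389.0700 + €57.1609… = €446.23

€446.23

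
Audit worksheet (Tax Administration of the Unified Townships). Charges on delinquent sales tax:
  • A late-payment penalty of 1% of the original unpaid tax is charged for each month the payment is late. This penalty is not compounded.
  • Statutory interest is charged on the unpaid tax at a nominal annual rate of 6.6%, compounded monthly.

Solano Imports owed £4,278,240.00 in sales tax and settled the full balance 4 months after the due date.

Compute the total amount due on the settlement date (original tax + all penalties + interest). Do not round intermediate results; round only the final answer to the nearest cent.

£4,544,270.23

Late-payment penalty = 1% × £4,278,240.00 × 4 mo = £171,129.60
Interest (6.6%/yr ÷ 12 = 0.55%/month): £4,278,240.00 × ((1 + 0.0055)^4 − 1) = £94,900.6316…
Total = £4,278,240.00 + £171,129.6000 + £94,900.6316… = £4,544,270.23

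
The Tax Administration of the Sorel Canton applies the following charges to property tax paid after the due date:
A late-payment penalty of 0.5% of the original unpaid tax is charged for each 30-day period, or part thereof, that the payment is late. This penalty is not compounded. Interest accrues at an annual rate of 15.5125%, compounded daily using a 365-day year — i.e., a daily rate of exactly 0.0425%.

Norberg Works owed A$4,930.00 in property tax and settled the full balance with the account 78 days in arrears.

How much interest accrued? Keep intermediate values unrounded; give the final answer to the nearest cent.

Interest: A$4,930.00 × ((1 + 0.000425)^78 − 1) = A$4,930.00 × 0.03369830… = A$166.1326…

A$166.13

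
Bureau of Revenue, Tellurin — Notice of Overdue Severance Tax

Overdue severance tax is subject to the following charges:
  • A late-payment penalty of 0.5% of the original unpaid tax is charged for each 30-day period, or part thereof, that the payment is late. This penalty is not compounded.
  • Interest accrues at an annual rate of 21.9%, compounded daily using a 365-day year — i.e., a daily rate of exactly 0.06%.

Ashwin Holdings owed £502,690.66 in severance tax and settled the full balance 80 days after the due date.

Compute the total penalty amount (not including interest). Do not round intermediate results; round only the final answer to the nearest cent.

Penalty periods: ⌈80/30⌉ = 3; penalty = 3 × 0.5% × £502,690.66 = £7,540.36…

£7,540.36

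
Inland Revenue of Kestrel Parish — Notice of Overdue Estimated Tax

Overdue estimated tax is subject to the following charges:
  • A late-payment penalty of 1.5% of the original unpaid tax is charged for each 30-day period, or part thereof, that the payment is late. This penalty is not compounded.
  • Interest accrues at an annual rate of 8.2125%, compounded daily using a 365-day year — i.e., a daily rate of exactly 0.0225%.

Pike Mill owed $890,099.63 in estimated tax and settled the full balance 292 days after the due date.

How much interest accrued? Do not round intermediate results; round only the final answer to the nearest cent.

$60,436.35

Interest: $890,099.63 × ((1 + 0.000225)^292 − 1) = $890,099.63 × 0.06789841… = $60,436.3454…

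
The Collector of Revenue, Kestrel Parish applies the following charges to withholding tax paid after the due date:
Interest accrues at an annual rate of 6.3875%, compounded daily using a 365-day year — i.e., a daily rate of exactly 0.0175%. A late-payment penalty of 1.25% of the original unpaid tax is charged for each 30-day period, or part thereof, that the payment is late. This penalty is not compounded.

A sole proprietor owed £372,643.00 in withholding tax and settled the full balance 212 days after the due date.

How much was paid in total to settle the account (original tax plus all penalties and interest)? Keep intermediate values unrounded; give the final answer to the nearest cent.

£423,990.76

Penalty periods: ⌈212/30⌉ = 8; penalty = 8 × 1.25% × £372,643.00 = £37,264.30
Interest: £372,643.00 × ((1 + 0.000175)^212 − 1) = £372,643.00 × 0.03779343… = £14,083.4559…
Total = £372,643.00 + £37,264.3000 + £14,083.4559… = £423,990.76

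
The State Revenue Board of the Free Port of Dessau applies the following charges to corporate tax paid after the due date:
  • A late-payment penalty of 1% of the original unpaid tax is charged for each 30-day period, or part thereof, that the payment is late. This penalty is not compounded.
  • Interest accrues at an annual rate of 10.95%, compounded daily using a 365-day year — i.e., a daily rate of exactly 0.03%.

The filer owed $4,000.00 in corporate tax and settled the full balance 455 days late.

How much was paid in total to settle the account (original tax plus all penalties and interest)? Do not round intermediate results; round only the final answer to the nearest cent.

Penalty periods: ⌈455/30⌉ = 16; penalty = 16 × 1% × $4,000.00 = $640.00
Interest: $4,000.00 × ((1 + 0.0003)^455 − 1) = $4,000.00 × 0.14623141… = $584.9257…
Total = $4,000.00 + $640.0000 + $584.9257… = $5,224.93

$5,224.93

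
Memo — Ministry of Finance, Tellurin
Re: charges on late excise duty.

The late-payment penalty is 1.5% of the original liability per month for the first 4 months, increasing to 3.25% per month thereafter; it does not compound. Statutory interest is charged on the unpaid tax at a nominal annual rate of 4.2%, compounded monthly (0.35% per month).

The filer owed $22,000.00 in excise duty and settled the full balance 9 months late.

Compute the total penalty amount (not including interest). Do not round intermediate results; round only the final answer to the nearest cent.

Penalty, months 1–4: 4 × 1.5% × $22,000.00 = $1,320.00
Penalty, months 5–9: 5 × 3.25% × $22,000.00 = $3,575.00
Total penalty = $1,320.00 + $3,575.00 = $4,895.00

$4,895.00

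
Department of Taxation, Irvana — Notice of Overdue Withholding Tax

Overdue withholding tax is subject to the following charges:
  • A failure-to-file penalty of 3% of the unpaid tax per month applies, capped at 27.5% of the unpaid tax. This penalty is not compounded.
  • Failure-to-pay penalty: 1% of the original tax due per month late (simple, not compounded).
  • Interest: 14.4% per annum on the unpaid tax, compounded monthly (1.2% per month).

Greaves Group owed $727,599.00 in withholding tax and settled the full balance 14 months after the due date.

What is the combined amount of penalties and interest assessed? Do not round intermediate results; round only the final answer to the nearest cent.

Failure-to-file: 14 × 3% × $727,599.00 = $305,591.58, capped at 27.5% × $727,599.00 = $200,089.73…
Failure-to-pay penalty = 1% × $727,599.00 × 14 mo = $101,863.86
Interest: $727,599.00 × ((1 + 0.012)^14 − 1) = $727,599.00 × 0.1817543… = $132,244.2149…
Penalties + interest = $301,953.5850 + $132,244.2149… = $434,197.80

$434,197.80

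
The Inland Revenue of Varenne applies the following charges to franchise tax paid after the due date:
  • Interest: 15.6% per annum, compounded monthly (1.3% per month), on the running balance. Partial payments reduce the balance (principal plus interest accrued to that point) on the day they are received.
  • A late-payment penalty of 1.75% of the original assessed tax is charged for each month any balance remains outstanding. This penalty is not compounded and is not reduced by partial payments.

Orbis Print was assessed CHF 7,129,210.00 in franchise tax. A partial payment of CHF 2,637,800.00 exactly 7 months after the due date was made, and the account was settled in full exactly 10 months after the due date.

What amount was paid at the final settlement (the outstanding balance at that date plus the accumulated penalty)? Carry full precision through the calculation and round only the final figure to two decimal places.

CHF 6,617,742.31

Balance at month 7: CHF 7,129,210.0000 × (1 + 0.013)^7 = CHF 7,803,825.0593…
After CHF 2,637,800.00 payment: CHF 7,803,825.0593… − CHF 2,637,800.00 = CHF 5,166,025.0593…
Balance at month 10: CHF 5,166,025.0593… × (1 + 0.013)^3 = CHF 5,370,130.5611…
Penalty: 10 × 1.75% × CHF 7,129,210.00 = CHF 1,247,611.75
Final settlement = outstanding balance + penalty = CHF 5,370,130.5611… + CHF 1,247,611.75 = CHF 6,617,742.31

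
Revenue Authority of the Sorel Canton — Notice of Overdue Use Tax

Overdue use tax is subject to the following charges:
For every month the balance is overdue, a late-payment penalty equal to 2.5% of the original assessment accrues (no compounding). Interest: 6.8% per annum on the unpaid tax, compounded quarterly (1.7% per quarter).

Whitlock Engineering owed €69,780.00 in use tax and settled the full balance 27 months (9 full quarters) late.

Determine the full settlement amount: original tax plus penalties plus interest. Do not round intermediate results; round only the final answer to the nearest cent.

Late-payment penalty = 2.5% × €69,780.00 × 27 mo = €47,101.50
Interest: €69,780.00 × ((1 + 0.017)^9 − 1) = €69,780.00 × 0.1638274… = €11,431.8757…
Total = €69,780.00 + €47,101.5000 + €11,431.8757… = €128,313.38

€128,313.38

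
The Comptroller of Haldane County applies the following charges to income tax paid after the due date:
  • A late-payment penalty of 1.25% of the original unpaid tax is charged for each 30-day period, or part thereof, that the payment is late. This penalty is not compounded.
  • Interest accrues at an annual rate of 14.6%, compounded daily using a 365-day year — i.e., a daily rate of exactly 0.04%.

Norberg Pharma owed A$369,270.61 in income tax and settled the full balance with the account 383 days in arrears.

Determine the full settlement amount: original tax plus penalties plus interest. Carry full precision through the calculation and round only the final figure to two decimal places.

Penalty periods: ⌈383/30⌉ = 13; penalty = 13 × 1.25% × A$369,270.61 = A$60,006.47…
Interest: A$369,270.61 × ((1 + 0.0004)^383 − 1) = A$369,270.61 × 0.16552236… = A$61,122.5445…
Total = A$369,270.61 + A$60,006.4741… + A$61,122.5445… = A$490,399.63

A$490,399.63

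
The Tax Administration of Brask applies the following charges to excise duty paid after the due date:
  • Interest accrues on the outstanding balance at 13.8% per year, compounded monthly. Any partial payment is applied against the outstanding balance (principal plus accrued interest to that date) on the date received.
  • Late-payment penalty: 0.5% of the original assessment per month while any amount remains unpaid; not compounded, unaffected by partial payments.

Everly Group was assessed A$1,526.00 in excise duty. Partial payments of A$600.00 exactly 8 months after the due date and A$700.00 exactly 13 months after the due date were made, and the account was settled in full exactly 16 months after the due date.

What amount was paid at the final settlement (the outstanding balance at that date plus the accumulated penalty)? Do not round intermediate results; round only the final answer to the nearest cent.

Monthly rate = 13.8% ÷ 12 = 1.15%
Balance at month 8: A$1,526.0000 × (1 + 0.0115)^8 = A$1,672.1746…
After A$600.00 payment: A$1,672.1746… − A$600.00 = A$1,072.1746…
Balance at month 13: A$1,072.1746… × (1 + 0.0115)^5 = A$1,135.2590…
After A$700.00 payment: A$1,135.2590… − A$700.00 = A$435.2590…
Balance at month 16: A$435.2590… × (1 + 0.0115)^3 = A$450.4488…
Penalty: 16 × 0.5% × A$1,526.00 = A$122.08
Final settlement = outstanding balance + penalty = A$450.4488… + A$122.08 = A$572.53

A$572.53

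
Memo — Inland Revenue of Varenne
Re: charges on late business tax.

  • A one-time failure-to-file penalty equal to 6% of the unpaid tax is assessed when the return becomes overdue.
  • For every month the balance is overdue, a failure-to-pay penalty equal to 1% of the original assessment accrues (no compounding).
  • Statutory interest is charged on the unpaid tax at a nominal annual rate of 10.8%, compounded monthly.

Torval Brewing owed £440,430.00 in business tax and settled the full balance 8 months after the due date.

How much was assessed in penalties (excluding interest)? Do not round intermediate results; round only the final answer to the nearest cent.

Failure-to-file penalty: 6% × £440,430.00 = £26,425.80
Failure-to-pay penalty: 8 × 1% × £440,430.00 = £35,234.40
Total penalty = £26,425.80 + £35,234.40 = £61,660.20

£61,660.20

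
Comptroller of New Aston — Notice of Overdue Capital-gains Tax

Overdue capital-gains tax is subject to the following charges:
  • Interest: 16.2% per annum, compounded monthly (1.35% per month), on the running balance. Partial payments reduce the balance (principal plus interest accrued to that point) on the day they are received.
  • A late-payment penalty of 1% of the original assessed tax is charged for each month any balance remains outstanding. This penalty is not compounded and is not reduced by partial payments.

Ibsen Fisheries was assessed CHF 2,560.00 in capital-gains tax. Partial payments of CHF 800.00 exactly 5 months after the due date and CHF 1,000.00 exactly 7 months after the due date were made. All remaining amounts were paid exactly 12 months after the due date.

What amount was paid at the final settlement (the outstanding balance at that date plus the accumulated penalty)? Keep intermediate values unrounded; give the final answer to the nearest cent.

CHF 1,366.06

Balance at month 5: CHF 2,560.0000 × (1 + 0.0135)^5 = CHF 2,737.5290…
After CHF 800.00 payment: CHF 2,737.5290… − CHF 800.00 = CHF 1,937.5290…
Balance at month 7: CHF 1,937.5290… × (1 + 0.0135)^2 = CHF 1,990.1954…
After CHF 1,000.00 payment: CHF 1,990.1954… − CHF 1,000.00 = CHF 990.1954…
Balance at month 12: CHF 990.1954… × (1 + 0.0135)^5 = CHF 1,058.8628…
Penalty: 12 × 1% × CHF 2,560.00 = CHF 307.20
Final settlement = outstanding balance + penalty = CHF 1,058.8628… + CHF 307.20 = CHF 1,366.06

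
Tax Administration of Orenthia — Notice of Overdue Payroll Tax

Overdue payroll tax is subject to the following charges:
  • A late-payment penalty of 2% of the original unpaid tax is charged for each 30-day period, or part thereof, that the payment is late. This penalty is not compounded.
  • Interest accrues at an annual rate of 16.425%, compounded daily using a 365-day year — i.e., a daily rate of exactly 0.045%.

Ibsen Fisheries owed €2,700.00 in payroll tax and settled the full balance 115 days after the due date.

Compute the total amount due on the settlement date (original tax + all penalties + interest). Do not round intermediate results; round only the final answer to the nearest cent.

€3,059.37

Penalty periods: ⌈115/30⌉ = 4; penalty = 4 × 2% × €2,700.00 = €216.00
Interest: €2,700.00 × ((1 + 0.00045)^115 − 1) = €2,700.00 × 0.05310017… = €143.3705…
Total = €2,700.00 + €216.0000 + €143.3705… = €3,059.37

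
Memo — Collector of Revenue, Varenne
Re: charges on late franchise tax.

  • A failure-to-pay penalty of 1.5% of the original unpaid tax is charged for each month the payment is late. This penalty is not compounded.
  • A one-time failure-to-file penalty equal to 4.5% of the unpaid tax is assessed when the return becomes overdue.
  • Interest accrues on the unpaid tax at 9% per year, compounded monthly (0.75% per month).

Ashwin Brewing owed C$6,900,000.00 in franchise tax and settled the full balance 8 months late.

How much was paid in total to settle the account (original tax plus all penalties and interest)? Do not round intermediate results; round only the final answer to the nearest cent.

Failure-to-file penalty: 4.5% × C$6,900,000.00 = C$310,500.00
Failure-to-pay penalty = 1.5% × C$6,900,000.00 × 8 mo = C$828,000.00
Interest: C$6,900,000.00 × ((1 + 0.0075)^8 − 1) = C$6,900,000.00 × 0.0615988… = C$425,032.0499…
Total = C$6,900,000.00 + C$1,138,500.0000 + C$425,032.0499… = C$8,463,532.05

C$8,463,532.05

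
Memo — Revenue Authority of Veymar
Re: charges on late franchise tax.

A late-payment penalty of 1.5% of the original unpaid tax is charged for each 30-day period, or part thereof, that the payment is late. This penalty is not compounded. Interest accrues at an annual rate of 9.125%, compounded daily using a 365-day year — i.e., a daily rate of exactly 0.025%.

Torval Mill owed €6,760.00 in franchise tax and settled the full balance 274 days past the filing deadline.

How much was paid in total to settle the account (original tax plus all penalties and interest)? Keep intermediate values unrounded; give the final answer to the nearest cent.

€8,253.23

Penalty periods: ⌈274/30⌉ = 10; penalty = 10 × 1.5% × €6,760.00 = €1,014.00
Interest: €6,760.00 × ((1 + 0.00025)^274 − 1) = €6,760.00 × 0.07089146… = €479.2262…
Total = €6,760.00 + €1,014.0000 + €479.2262… = €8,253.23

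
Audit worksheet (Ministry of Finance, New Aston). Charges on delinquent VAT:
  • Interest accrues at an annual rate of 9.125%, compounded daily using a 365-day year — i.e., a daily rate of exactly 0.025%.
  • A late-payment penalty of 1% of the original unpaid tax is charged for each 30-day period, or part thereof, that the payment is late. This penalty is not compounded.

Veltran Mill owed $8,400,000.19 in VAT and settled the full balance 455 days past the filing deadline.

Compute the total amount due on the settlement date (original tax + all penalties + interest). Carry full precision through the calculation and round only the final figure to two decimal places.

$10,755,831.00

Penalty periods: ⌈455/30⌉ = 16; penalty = 16 × 1% × $8,400,000.19 = $1,344,000.03…
Interest: $8,400,000.19 × ((1 + 0.00025)^455 − 1) = $8,400,000.19 × 0.12045604… = $1,011,830.7835…
Total = $8,400,000.19 + $1,344,000.0304 + $1,011,830.7835… = $10,755,831.00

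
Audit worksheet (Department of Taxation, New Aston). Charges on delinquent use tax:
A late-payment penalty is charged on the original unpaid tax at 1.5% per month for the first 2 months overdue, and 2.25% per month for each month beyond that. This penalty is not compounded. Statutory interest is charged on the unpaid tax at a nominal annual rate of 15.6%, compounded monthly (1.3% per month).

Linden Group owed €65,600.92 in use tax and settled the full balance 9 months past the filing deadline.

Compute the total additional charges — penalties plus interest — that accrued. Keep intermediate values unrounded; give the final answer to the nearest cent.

€20,386.94

Penalty, months 1–2: 2 × 1.5% × €65,600.92 = €1,968.03…
Penalty, months 3–9: 7 × 2.25% × €65,600.92 = €10,332.14…
Interest: €65,600.92 × ((1 + 0.013)^9 − 1) = €65,600.92 × 0.1232722… = €8,086.7693…
Penalties + interest = €12,300.1725 + €8,086.7693… = €20,386.94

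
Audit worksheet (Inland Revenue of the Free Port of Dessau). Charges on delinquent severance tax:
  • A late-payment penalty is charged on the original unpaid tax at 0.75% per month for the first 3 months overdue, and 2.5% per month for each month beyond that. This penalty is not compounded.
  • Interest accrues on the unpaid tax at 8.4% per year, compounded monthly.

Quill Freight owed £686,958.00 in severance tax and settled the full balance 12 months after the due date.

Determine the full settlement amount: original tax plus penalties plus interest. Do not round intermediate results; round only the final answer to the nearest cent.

Penalty, months 1–3: 3 × 0.75% × £686,958.00 = £15,456.56…
Penalty, months 4–12: 9 × 2.5% × £686,958.00 = £154,565.55
Interest (8.4%/yr ÷ 12 = 0.7%/month): £686,958.00 × ((1 + 0.007)^12 − 1) = £59,978.7577…
Total = £686,958.00 + £170,022.1050 + £59,978.7577… = £916,958.86

£916,958.86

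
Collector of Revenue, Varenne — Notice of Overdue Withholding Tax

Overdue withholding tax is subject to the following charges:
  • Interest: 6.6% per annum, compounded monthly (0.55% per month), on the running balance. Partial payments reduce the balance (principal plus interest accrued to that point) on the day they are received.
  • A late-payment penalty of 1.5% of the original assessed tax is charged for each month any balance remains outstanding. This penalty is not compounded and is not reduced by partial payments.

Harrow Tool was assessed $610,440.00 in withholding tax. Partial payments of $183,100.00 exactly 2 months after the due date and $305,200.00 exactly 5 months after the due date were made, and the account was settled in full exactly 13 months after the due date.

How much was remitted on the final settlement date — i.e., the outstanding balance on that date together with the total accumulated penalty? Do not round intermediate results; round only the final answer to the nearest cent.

$261,214.61

Balance at month 2: $610,440.0000 × (1 + 0.0055)^2 = $617,173.3058…
After $183,100.00 payment: $617,173.3058… − $183,100.00 = $434,073.3058…
Balance at month 5: $434,073.3058… × (1 + 0.0055)^3 = $441,274.9797…
After $305,200.00 payment: $441,274.9797… − $305,200.00 = $136,074.9797…
Balance at month 13: $136,074.9797… × (1 + 0.0055)^8 = $142,178.8109…
Penalty: 13 × 1.5% × $610,440.00 = $119,035.80
Final settlement = outstanding balance + penalty = $142,178.8109… + $119,035.80 = $261,214.61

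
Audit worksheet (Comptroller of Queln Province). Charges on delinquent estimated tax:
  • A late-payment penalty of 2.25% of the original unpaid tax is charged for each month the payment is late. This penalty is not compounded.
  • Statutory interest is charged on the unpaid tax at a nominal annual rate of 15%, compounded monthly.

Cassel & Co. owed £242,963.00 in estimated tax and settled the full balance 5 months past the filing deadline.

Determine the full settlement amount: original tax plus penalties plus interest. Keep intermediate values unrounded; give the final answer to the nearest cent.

Late-payment penalty: 5 × 2.25% × £242,963.00 = £27,333.34…
Interest (15%/yr ÷ 12 = 1.25%/month): £242,963.00 × ((1 + 0.0125)^5 − 1) = £15,569.5923…
Total = £242,963.00 + £27,333.3375 + £15,569.5923… = £285,865.93

£285,865.93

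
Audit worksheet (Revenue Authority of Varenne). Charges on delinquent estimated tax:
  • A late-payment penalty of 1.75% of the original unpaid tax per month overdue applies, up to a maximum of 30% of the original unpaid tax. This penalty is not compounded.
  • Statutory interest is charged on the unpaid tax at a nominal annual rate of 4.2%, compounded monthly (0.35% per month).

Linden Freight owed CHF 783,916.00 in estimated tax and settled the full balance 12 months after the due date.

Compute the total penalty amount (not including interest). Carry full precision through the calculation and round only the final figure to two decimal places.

CHF 164,622.36

Penalty: 12 × 1.75% × CHF 783,916.00 = CHF 164,622.36 (below the 30% cap of CHF 235,174.80)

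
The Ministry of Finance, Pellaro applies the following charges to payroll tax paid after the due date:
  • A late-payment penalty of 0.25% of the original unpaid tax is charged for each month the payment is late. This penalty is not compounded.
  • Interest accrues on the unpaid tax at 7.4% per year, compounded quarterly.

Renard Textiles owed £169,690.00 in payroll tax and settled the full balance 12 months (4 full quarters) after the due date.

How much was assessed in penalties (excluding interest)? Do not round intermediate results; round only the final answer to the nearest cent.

Late-payment penalty: 12 × 0.25% × £169,690.00 = £5,090.70

£5,090.70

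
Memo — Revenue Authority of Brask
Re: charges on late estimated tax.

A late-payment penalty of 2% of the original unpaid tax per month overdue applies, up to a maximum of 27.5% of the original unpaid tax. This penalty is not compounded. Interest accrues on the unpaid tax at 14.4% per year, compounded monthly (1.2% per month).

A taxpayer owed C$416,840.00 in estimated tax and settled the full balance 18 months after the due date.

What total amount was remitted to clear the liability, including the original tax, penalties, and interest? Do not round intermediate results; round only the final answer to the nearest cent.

Penalty (uncapped): 18 × 2% × C$416,840.00 = C$150,062.40; cap = 27.5% × C$416,840.00 = C$114,631.00 → penalty = C$114,631.00
Interest: C$416,840.00 × ((1 + 0.012)^18 − 1) = C$416,840.00 × 0.2395077… = C$99,836.3850…
Total = C$416,840.00 + C$114,631.0000 + C$99,836.3850… = C$631,307.38

C$631,307.38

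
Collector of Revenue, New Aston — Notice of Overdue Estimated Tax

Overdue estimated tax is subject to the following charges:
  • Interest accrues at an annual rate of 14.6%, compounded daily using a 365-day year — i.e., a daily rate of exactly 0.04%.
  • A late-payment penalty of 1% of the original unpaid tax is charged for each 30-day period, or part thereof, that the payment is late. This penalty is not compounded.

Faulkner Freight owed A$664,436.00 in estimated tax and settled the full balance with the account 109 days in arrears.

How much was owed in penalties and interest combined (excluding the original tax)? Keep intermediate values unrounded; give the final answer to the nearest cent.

A$56,181.61

Penalty periods: ⌈109/30⌉ = 4; penalty = 4 × 1% × A$664,436.00 = A$26,577.44
Interest: A$664,436.00 × ((1 + 0.0004)^109 − 1) = A$664,436.00 × 0.04455534… = A$29,604.1715…
Penalties + interest = A$26,577.4400 + A$29,604.1715… = A$56,181.61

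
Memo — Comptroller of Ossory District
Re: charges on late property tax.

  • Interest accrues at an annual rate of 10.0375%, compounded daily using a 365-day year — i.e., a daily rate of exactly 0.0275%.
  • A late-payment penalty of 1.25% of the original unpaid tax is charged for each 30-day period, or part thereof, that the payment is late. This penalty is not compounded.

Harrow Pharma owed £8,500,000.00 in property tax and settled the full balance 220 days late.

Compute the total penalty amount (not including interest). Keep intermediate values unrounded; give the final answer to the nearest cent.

Penalty periods: ⌈220/30⌉ = 8; penalty = 8 × 1.25% × £8,500,000.00 = £850,000.00

£850,000.00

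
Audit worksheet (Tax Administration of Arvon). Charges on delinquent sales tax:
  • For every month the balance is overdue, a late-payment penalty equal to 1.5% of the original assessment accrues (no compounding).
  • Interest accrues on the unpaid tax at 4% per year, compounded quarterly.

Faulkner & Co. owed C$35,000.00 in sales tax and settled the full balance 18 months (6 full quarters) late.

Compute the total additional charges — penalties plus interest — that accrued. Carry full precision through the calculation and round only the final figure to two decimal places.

Late-payment penalty = 1.5% × C$35,000.00 × 18 mo = C$9,450.00
Interest (4%/yr ÷ 4 = 1%/quarter): C$35,000.00 × ((1 + 0.01)^6 − 1) = C$2,153.2053…
Penalties + interest = C$9,450.0000 + C$2,153.2053… = C$11,603.21

C$11,603.21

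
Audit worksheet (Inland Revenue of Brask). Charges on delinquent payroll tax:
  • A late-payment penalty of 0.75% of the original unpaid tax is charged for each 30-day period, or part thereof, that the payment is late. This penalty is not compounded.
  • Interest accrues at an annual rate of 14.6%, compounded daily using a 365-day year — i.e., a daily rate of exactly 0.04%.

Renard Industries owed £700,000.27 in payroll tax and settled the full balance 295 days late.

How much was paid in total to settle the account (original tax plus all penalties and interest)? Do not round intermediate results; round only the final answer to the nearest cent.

Penalty periods: ⌈295/30⌉ = 10; penalty = 10 × 0.75% × £700,000.27 = £52,500.02…
Interest: £700,000.27 × ((1 + 0.0004)^295 − 1) = £700,000.27 × 0.12521756… = £87,652.3279…
Total = £700,000.27 + £52,500.0203… + £87,652.3279… = £840,152.62

£840,152.62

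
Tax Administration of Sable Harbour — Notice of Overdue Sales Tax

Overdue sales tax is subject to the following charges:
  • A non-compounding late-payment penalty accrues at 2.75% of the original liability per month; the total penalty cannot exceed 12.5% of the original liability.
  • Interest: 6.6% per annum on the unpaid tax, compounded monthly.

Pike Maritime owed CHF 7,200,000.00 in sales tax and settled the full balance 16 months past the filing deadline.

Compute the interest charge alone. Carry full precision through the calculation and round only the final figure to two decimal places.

Interest (6.6%/yr ÷ 12 = 0.55%/month): CHF 7,200,000.00 × ((1 + 0.0055)^16 − 1) = CHF 660,418.9749…

CHF 660,418.97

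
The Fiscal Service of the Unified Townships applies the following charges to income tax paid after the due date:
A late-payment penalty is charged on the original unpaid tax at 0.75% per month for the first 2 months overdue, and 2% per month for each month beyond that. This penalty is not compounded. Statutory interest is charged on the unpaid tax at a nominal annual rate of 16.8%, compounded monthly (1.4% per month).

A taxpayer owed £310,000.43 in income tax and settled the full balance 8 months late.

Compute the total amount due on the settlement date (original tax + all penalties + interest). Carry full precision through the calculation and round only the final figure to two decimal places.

£388,320.30

Penalty, months 1–2: 2 × 0.75% × £310,000.43 = £4,650.01…
Penalty, months 3–8: 6 × 2% × £310,000.43 = £37,200.05…
Interest: £310,000.43 × ((1 + 0.014)^8 − 1) = £310,000.43 × 0.1176444… = £36,469.8095…
Total = £310,000.43 + £41,850.0581… + £36,469.8095… = £388,320.30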